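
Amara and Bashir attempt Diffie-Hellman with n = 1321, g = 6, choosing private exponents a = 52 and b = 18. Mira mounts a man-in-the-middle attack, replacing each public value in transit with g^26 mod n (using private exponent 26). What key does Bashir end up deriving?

524

Bashir receives Mira's public value M = 6^26 mod 1321 instead of the honest one.
6^1 ≡ 6 (mod 1321)
6^2 = (6^1)^2 ≡ 6^2 = 36 ≡ 36 (mod 1321)
6^4 = (6^2)^2 ≡ 36^2 = 1296 ≡ 1296 (mod 1321)
6^8 = (6^4)^2 ≡ 1296^2 = 1679616 ≡ 625 (mod 1321)
6^16 = (6^8)^2 ≡ 625^2 = 390625 ≡ 930 (mod 1321)
6^26 = 6^16 · 6^8 · 6^2 ≡ 930 · 625 · 36 ≡ 360 (mod 1321).
So M = 360. Bashir computes K = M^18 mod 1321.
360^1 ≡ 360 (mod 1321)
360^2 = (360^1)^2 ≡ 360^2 = 129600 ≡ 142 (mod 1321)
360^4 = (360^2)^2 ≡ 142^2 = 20164 ≡ 349 (mod 1321)
360^8 = (360^4)^2 ≡ 349^2 = 121801 ≡ 269 (mod 1321)
360^16 = (360^8)^2 ≡ 269^2 = 72361 ≡ 1027 (mod 1321)
360^18 = 360^16 · 360^2 ≡ 1027 · 142 ≡ 524 (mod 1321).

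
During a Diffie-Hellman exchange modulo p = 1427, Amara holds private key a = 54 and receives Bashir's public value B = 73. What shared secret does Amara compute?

741

Shared key K = 73^54 mod 1427.
73^1 ≡ 73 (mod 1427)
73^2 = (73^1)^2 ≡ 73^2 = 5329 ≡ 1048 (mod 1427)
73^4 = (73^2)^2 ≡ 1048^2 = 1098304 ≡ 941 (mod 1427)
73^8 = (73^4)^2 ≡ 941^2 = 885481 ≡ 741 (mod 1427)
73^16 = (73^8)^2 ≡ 741^2 = 549081 ≡ 1113 (mod 1427)
73^32 = (73^16)^2 ≡ 1113^2 = 1238769 ≡ 133 (mod 1427)
73^54 = 73^32 · 73^16 · 73^4 · 73^2 ≡ 133 · 1113 · 941 · 1048 ≡ 741 (mod 1427).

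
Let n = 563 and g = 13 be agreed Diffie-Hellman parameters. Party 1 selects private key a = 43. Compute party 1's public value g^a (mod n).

Public value = 13^43 (mod 563).
13^1 ≡ 13 (mod 563)
13^2 = (13^1)^2 ≡ 13^2 = 169 ≡ 169 (mod 563)
13^4 = (13^2)^2 ≡ 169^2 = 28561 ≡ 411 (mod 563)
13^8 = (13^4)^2 ≡ 411^2 = 168921 ≡ 21 (mod 563)
13^16 = (13^8)^2 ≡ 21^2 = 441 ≡ 441 (mod 563)
13^32 = (13^16)^2 ≡ 441^2 = 194481 ≡ 246 (mod 563)
13^43 = 13^32 · 13^8 · 13^2 · 13^1 ≡ 246 · 21 · 169 · 13 ≡ 185 (mod 563).

185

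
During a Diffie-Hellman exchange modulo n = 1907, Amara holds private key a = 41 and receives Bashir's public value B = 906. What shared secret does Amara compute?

1347

Shared key K = 906^41 mod 1907.
906^1 ≡ 906 (mod 1907)
906^2 = (906^1)^2 ≡ 906^2 = 820836 ≡ 826 (mod 1907)
906^4 = (906^2)^2 ≡ 826^2 = 682276 ≡ 1477 (mod 1907)
906^8 = (906^4)^2 ≡ 1477^2 = 2181529 ≡ 1828 (mod 1907)
906^16 = (906^8)^2 ≡ 1828^2 = 3341584 ≡ 520 (mod 1907)
906^32 = (906^16)^2 ≡ 520^2 = 270400 ≡ 1513 (mod 1907)
906^41 = 906^32 · 906^8 · 906^1 ≡ 1513 · 1828 · 906 ≡ 1347 (mod 1907).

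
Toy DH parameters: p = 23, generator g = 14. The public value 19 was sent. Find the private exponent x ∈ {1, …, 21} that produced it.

7

Try successive powers of 14 modulo 23:
14^1 ≡ 14
14^2 ≡ 12
14^3 ≡ 7
14^4 ≡ 6
14^5 ≡ 15
14^6 ≡ 3
14^7 ≡ 19
Found: x = 7.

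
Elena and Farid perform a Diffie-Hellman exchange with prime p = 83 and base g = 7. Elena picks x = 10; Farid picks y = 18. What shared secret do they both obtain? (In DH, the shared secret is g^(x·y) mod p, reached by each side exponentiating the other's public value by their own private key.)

Farid sends B = g^y mod p = 7^18 mod 83.
7^1 ≡ 7 (mod 83)
7^2 = (7^1)^2 ≡ 7^2 = 49 ≡ 49 (mod 83)
7^4 = (7^2)^2 ≡ 49^2 = 2401 ≡ 77 (mod 83)
7^8 = (7^4)^2 ≡ 77^2 = 5929 ≡ 36 (mod 83)
7^16 = (7^8)^2 ≡ 36^2 = 1296 ≡ 51 (mod 83)
7^18 = 7^16 · 7^2 ≡ 51 · 49 ≡ 9 (mod 83).
So B = 9. Elena then computes K = B^x mod p = 9^10 mod 83.
9^1 ≡ 9 (mod 83)
9^2 = (9^1)^2 ≡ 9^2 = 81 ≡ 81 (mod 83)
9^4 = (9^2)^2 ≡ 81^2 = 6561 ≡ 4 (mod 83)
9^8 = (9^4)^2 ≡ 4^2 = 16 ≡ 16 (mod 83)
9^10 = 9^8 · 9^2 ≡ 16 · 81 ≡ 51 (mod 83).

51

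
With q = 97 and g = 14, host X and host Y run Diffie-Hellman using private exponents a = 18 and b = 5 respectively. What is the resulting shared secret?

Host Y sends B = g^b mod q = 14^5 mod 97.
14^1 ≡ 14 (mod 97)
14^2 = (14^1)^2 ≡ 14^2 = 196 ≡ 2 (mod 97)
14^4 = (14^2)^2 ≡ 2^2 = 4 ≡ 4 (mod 97)
14^5 = 14^4 · 14^1 ≡ 4 · 14 ≡ 56 (mod 97).
So B = 56. Host X then computes K = B^a mod q = 56^18 mod 97.
56^1 ≡ 56 (mod 97)
56^2 = (56^1)^2 ≡ 56^2 = 3136 ≡ 32 (mod 97)
56^4 = (56^2)^2 ≡ 32^2 = 1024 ≡ 54 (mod 97)
56^8 = (56^4)^2 ≡ 54^2 = 2916 ≡ 6 (mod 97)
56^16 = (56^8)^2 ≡ 6^2 = 36 ≡ 36 (mod 97)
56^18 = 56^16 · 56^2 ≡ 36 · 32 ≡ 85 (mod 97).

85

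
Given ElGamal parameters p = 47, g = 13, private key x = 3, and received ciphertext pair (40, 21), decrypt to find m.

Shared mask s = c₁^x mod p = 40^3 mod 47.
40^1 ≡ 40 (mod 47)
40^2 = (40^1)^2 ≡ 40^2 = 1600 ≡ 2 (mod 47)
40^3 = 40^2 · 40^1 ≡ 2 · 40 ≡ 33 (mod 47).
So s = 33; s⁻¹ ≡ 10 (mod 47).
m = c₂ · s⁻¹ mod 47 = 21 · 10 mod 47 = 22.

22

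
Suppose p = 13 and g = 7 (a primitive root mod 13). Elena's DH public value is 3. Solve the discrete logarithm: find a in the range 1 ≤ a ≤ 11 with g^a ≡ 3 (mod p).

Try successive powers of 7 modulo 13:
7^1 ≡ 7
7^2 ≡ 10
7^3 ≡ 5
7^4 ≡ 9
7^5 ≡ 11
7^6 ≡ 12
7^7 ≡ 6
7^8 ≡ 3
Found: a = 8.

8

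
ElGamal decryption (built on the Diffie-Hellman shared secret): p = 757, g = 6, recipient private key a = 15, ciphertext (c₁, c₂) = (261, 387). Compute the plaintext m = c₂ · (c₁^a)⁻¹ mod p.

663

Shared mask s = c₁^a mod p = 261^15 mod 757.
261^1 ≡ 261 (mod 757)
261^2 = (261^1)^2 ≡ 261^2 = 68121 ≡ 748 (mod 757)
261^4 = (261^2)^2 ≡ 748^2 = 559504 ≡ 81 (mod 757)
261^8 = (261^4)^2 ≡ 81^2 = 6561 ≡ 505 (mod 757)
261^15 = 261^8 · 261^4 · 261^2 · 261^1 ≡ 505 · 81 · 748 · 261 ≡ 165 (mod 757).
So s = 165; s⁻¹ ≡ 78 (mod 757).
m = c₂ · s⁻¹ mod 757 = 387 · 78 mod 757 = 663.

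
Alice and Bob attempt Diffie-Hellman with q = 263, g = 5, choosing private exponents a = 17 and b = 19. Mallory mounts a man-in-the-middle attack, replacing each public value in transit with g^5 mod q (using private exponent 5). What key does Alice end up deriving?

230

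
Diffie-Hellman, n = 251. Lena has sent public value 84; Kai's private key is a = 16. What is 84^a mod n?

92

Shared key K = 84^16 mod 251.
84^1 ≡ 84 (mod 251)
84^2 = (84^1)^2 ≡ 84^2 = 7056 ≡ 28 (mod 251)
84^4 = (84^2)^2 ≡ 28^2 = 784 ≡ 31 (mod 251)
84^8 = (84^4)^2 ≡ 31^2 = 961 ≡ 208 (mod 251)
84^16 = (84^8)^2 ≡ 208^2 = 43264 ≡ 92 (mod 251)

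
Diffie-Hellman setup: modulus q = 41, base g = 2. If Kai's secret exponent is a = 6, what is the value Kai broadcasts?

Public value = 2^6 (mod 41).
2^1 ≡ 2 (mod 41)
2^2 = (2^1)^2 ≡ 2^2 = 4 ≡ 4 (mod 41)
2^4 = (2^2)^2 ≡ 4^2 = 16 ≡ 16 (mod 41)
2^6 = 2^4 · 2^2 ≡ 16 · 4 ≡ 23 (mod 41).

23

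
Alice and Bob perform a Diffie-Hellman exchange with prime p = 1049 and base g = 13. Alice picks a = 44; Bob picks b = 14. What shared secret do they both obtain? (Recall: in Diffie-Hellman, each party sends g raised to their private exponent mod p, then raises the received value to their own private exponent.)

Alice sends A = g^a mod p = 13^44 mod 1049.
13^1 ≡ 13 (mod 1049)
13^2 = (13^1)^2 ≡ 13^2 = 169 ≡ 169 (mod 1049)
13^4 = (13^2)^2 ≡ 169^2 = 28561 ≡ 238 (mod 1049)
13^8 = (13^4)^2 ≡ 238^2 = 56644 ≡ 1047 (mod 1049)
13^16 = (13^8)^2 ≡ 1047^2 = 1096209 ≡ 4 (mod 1049)
13^32 = (13^16)^2 ≡ 4^2 = 16 ≡ 16 (mod 1049)
13^44 = 13^32 · 13^8 · 13^4 ≡ 16 · 1047 · 238 ≡ 776 (mod 1049).
So A = 776. Bob then computes K = A^b mod p = 776^14 mod 1049.
776^1 ≡ 776 (mod 1049)
776^2 = (776^1)^2 ≡ 776^2 = 602176 ≡ 50 (mod 1049)
776^4 = (776^2)^2 ≡ 50^2 = 2500 ≡ 402 (mod 1049)
776^8 = (776^4)^2 ≡ 402^2 = 161604 ≡ 58 (mod 1049)
776^14 = 776^8 · 776^4 · 776^2 ≡ 58 · 402 · 50 ≡ 361 (mod 1049).

361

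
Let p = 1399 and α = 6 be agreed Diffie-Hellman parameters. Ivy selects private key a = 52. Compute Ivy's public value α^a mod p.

1045

Public value = 6^52 mod 1399.
6^1 ≡ 6 (mod 1399)
6^2 = (6^1)^2 ≡ 6^2 = 36 ≡ 36 (mod 1399)
6^4 = (6^2)^2 ≡ 36^2 = 1296 ≡ 1296 (mod 1399)
6^8 = (6^4)^2 ≡ 1296^2 = 1679616 ≡ 816 (mod 1399)
6^16 = (6^8)^2 ≡ 816^2 = 665856 ≡ 1331 (mod 1399)
6^32 = (6^16)^2 ≡ 1331^2 = 1771561 ≡ 427 (mod 1399)
6^52 = 6^32 · 6^16 · 6^4 ≡ 427 · 1331 · 1296 ≡ 1045 (mod 1399).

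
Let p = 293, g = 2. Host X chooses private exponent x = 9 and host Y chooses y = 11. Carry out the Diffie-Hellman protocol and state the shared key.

241

Host Y sends B = g^y mod p = 2^11 mod 293.
2^1 ≡ 2 (mod 293)
2^2 = (2^1)^2 ≡ 2^2 = 4 ≡ 4 (mod 293)
2^4 = (2^2)^2 ≡ 4^2 = 16 ≡ 16 (mod 293)
2^8 = (2^4)^2 ≡ 16^2 = 256 ≡ 256 (mod 293)
2^11 = 2^8 · 2^2 · 2^1 ≡ 256 · 4 · 2 ≡ 290 (mod 293).
So B = 290. Host X then computes K = B^x mod p = 290^9 mod 293.
290^1 ≡ 290 (mod 293)
290^2 = (290^1)^2 ≡ 290^2 = 84100 ≡ 9 (mod 293)
290^4 = (290^2)^2 ≡ 9^2 = 81 ≡ 81 (mod 293)
290^8 = (290^4)^2 ≡ 81^2 = 6561 ≡ 115 (mod 293)
290^9 = 290^8 · 290^1 ≡ 115 · 290 ≡ 241 (mod 293).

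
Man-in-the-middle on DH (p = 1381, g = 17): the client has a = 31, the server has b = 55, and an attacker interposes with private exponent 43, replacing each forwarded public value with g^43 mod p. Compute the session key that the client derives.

The client receives an attacker's public value M = 17^43 mod 1381 instead of the honest one.
17^1 ≡ 17 (mod 1381)
17^2 = (17^1)^2 ≡ 17^2 = 289 ≡ 289 (mod 1381)
17^4 = (17^2)^2 ≡ 289^2 = 83521 ≡ 661 (mod 1381)
17^8 = (17^4)^2 ≡ 661^2 = 436921 ≡ 525 (mod 1381)
17^16 = (17^8)^2 ≡ 525^2 = 275625 ≡ 806 (mod 1381)
17^32 = (17^16)^2 ≡ 806^2 = 649636 ≡ 566 (mod 1381)
17^43 = 17^32 · 17^8 · 17^2 · 17^1 ≡ 566 · 525 · 289 · 17 ≡ 39 (mod 1381).
So M = 39. The client computes K = M^31 mod 1381.
39^1 ≡ 39 (mod 1381)
39^2 = (39^1)^2 ≡ 39^2 = 1521 ≡ 140 (mod 1381)
39^4 = (39^2)^2 ≡ 140^2 = 19600 ≡ 266 (mod 1381)
39^8 = (39^4)^2 ≡ 266^2 = 70756 ≡ 325 (mod 1381)
39^16 = (39^8)^2 ≡ 325^2 = 105625 ≡ 669 (mod 1381)
39^31 = 39^16 · 39^8 · 39^4 · 39^2 · 39^1 ≡ 669 · 325 · 266 · 140 · 39 ≡ 3 (mod 1381).

3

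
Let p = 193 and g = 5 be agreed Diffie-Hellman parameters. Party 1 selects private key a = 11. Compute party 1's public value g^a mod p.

Public value = 5^11 mod 193.
5^1 ≡ 5 (mod 193)
5^2 = (5^1)^2 ≡ 5^2 = 25 ≡ 25 (mod 193)
5^4 = (5^2)^2 ≡ 25^2 = 625 ≡ 46 (mod 193)
5^8 = (5^4)^2 ≡ 46^2 = 2116 ≡ 186 (mod 193)
5^11 = 5^8 · 5^2 · 5^1 ≡ 186 · 25 · 5 ≡ 90 (mod 193).

90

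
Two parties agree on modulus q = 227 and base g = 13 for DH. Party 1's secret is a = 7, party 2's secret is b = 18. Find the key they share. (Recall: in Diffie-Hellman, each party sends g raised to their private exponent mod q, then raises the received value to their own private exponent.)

Party 1 sends A = g^a mod q = 13^7 mod 227.
13^1 ≡ 13 (mod 227)
13^2 = (13^1)^2 ≡ 13^2 = 169 ≡ 169 (mod 227)
13^4 = (13^2)^2 ≡ 169^2 = 28561 ≡ 186 (mod 227)
13^7 = 13^4 · 13^2 · 13^1 ≡ 186 · 169 · 13 ≡ 42 (mod 227).
So A = 42. Party 2 then computes K = A^b mod q = 42^18 mod 227.
42^1 ≡ 42 (mod 227)
42^2 = (42^1)^2 ≡ 42^2 = 1764 ≡ 175 (mod 227)
42^4 = (42^2)^2 ≡ 175^2 = 30625 ≡ 207 (mod 227)
42^8 = (42^4)^2 ≡ 207^2 = 42849 ≡ 173 (mod 227)
42^16 = (42^8)^2 ≡ 173^2 = 29929 ≡ 192 (mod 227)
42^18 = 42^16 · 42^2 ≡ 192 · 175 ≡ 4 (mod 227).

4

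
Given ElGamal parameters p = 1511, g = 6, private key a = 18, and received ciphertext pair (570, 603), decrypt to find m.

354

Shared mask s = c₁^a mod p = 570^18 mod 1511.
570^1 ≡ 570 (mod 1511)
570^2 = (570^1)^2 ≡ 570^2 = 324900 ≡ 35 (mod 1511)
570^4 = (570^2)^2 ≡ 35^2 = 1225 ≡ 1225 (mod 1511)
570^8 = (570^4)^2 ≡ 1225^2 = 1500625 ≡ 202 (mod 1511)
570^16 = (570^8)^2 ≡ 202^2 = 40804 ≡ 7 (mod 1511)
570^18 = 570^16 · 570^2 ≡ 7 · 35 ≡ 245 (mod 1511).
So s = 245; s⁻¹ ≡ 1474 (mod 1511).
m = c₂ · s⁻¹ mod 1511 = 603 · 1474 mod 1511 = 354.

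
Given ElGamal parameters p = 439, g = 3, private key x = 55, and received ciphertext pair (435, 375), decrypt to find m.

Shared mask s = c₁^x mod p = 435^55 mod 439.
435^1 ≡ 435 (mod 439)
435^2 = (435^1)^2 ≡ 435^2 = 189225 ≡ 16 (mod 439)
435^4 = (435^2)^2 ≡ 16^2 = 256 ≡ 256 (mod 439)
435^8 = (435^4)^2 ≡ 256^2 = 65536 ≡ 125 (mod 439)
435^16 = (435^8)^2 ≡ 125^2 = 15625 ≡ 260 (mod 439)
435^32 = (435^16)^2 ≡ 260^2 = 67600 ≡ 433 (mod 439)
435^55 = 435^32 · 435^16 · 435^4 · 435^2 · 435^1 ≡ 433 · 260 · 256 · 16 · 435 ≡ 21 (mod 439).
So s = 21; s⁻¹ ≡ 230 (mod 439).
m = c₂ · s⁻¹ mod 439 = 375 · 230 mod 439 = 206.

206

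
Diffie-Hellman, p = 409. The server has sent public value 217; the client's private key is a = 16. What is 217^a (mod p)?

53

Shared key K = 217^16 mod 409.
217^1 ≡ 217 (mod 409)
217^2 = (217^1)^2 ≡ 217^2 = 47089 ≡ 54 (mod 409)
217^4 = (217^2)^2 ≡ 54^2 = 2916 ≡ 53 (mod 409)
217^8 = (217^4)^2 ≡ 53^2 = 2809 ≡ 355 (mod 409)
217^16 = (217^8)^2 ≡ 355^2 = 126025 ≡ 53 (mod 409)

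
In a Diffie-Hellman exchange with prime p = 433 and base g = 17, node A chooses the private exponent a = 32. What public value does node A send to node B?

Public value = 17^32 mod 433.
17^1 ≡ 17 (mod 433)
17^2 = (17^1)^2 ≡ 17^2 = 289 ≡ 289 (mod 433)
17^4 = (17^2)^2 ≡ 289^2 = 83521 ≡ 385 (mod 433)
17^8 = (17^4)^2 ≡ 385^2 = 148225 ≡ 139 (mod 433)
17^16 = (17^8)^2 ≡ 139^2 = 19321 ≡ 269 (mod 433)
17^32 = (17^16)^2 ≡ 269^2 = 72361 ≡ 50 (mod 433)

50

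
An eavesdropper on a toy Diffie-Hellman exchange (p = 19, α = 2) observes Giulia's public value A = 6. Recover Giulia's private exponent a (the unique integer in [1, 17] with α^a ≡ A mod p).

14

Try successive powers of 2 modulo 19:
2^1 ≡ 2
2^2 ≡ 4
2^3 ≡ 8
2^4 ≡ 16
2^5 ≡ 13
2^6 ≡ 7
2^7 ≡ 14
2^8 ≡ 9
2^9 ≡ 18
2^10 ≡ 17
2^11 ≡ 15
2^12 ≡ 11
2^13 ≡ 3
2^14 ≡ 6
Found: a = 14.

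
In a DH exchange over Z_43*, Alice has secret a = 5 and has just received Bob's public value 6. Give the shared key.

Shared key K = 6^5 mod 43.
6^1 ≡ 6 (mod 43)
6^2 = (6^1)^2 ≡ 6^2 = 36 ≡ 36 (mod 43)
6^4 = (6^2)^2 ≡ 36^2 = 1296 ≡ 6 (mod 43)
6^5 = 6^4 · 6^1 ≡ 6 · 6 ≡ 36 (mod 43).

36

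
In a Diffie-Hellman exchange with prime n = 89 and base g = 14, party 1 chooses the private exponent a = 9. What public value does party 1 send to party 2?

7

Public value = 14^9 mod 89.
14^1 ≡ 14 (mod 89)
14^2 = (14^1)^2 ≡ 14^2 = 196 ≡ 18 (mod 89)
14^4 = (14^2)^2 ≡ 18^2 = 324 ≡ 57 (mod 89)
14^8 = (14^4)^2 ≡ 57^2 = 3249 ≡ 45 (mod 89)
14^9 = 14^8 · 14^1 ≡ 45 · 14 ≡ 7 (mod 89).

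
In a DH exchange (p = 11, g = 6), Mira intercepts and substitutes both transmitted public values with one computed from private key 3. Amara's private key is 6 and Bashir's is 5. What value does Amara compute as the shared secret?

Amara receives Mira's public value M = 6^3 mod 11 instead of the honest one.
6^1 ≡ 6 (mod 11)
6^2 = (6^1)^2 ≡ 6^2 = 36 ≡ 3 (mod 11)
6^3 = 6^2 · 6^1 ≡ 3 · 6 ≡ 7 (mod 11).
So M = 7. Amara computes K = M^6 mod 11.
7^1 ≡ 7 (mod 11)
7^2 = (7^1)^2 ≡ 7^2 = 49 ≡ 5 (mod 11)
7^4 = (7^2)^2 ≡ 5^2 = 25 ≡ 3 (mod 11)
7^6 = 7^4 · 7^2 ≡ 3 · 5 ≡ 4 (mod 11).

4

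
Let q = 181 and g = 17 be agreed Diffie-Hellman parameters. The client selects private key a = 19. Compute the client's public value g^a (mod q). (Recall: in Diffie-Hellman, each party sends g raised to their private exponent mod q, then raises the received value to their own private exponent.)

164

Public value = 17^19 (mod 181).
17^1 ≡ 17 (mod 181)
17^2 = (17^1)^2 ≡ 17^2 = 289 ≡ 108 (mod 181)
17^4 = (17^2)^2 ≡ 108^2 = 11664 ≡ 80 (mod 181)
17^8 = (17^4)^2 ≡ 80^2 = 6400 ≡ 65 (mod 181)
17^16 = (17^8)^2 ≡ 65^2 = 4225 ≡ 62 (mod 181)
17^19 = 17^16 · 17^2 · 17^1 ≡ 62 · 108 · 17 ≡ 164 (mod 181).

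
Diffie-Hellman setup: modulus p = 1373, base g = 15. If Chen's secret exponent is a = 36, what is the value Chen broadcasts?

Public value = 15^36 (mod 1373).
15^1 ≡ 15 (mod 1373)
15^2 = (15^1)^2 ≡ 15^2 = 225 ≡ 225 (mod 1373)
15^4 = (15^2)^2 ≡ 225^2 = 50625 ≡ 1197 (mod 1373)
15^8 = (15^4)^2 ≡ 1197^2 = 1432809 ≡ 770 (mod 1373)
15^16 = (15^8)^2 ≡ 770^2 = 592900 ≡ 1137 (mod 1373)
15^32 = (15^16)^2 ≡ 1137^2 = 1292769 ≡ 776 (mod 1373)
15^36 = 15^32 · 15^4 ≡ 776 · 1197 ≡ 724 (mod 1373).

724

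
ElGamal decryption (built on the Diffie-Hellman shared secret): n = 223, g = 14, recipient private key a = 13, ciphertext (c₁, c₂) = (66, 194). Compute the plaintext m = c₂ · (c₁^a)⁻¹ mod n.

Shared mask s = c₁^a mod n = 66^13 mod 223.
66^1 ≡ 66 (mod 223)
66^2 = (66^1)^2 ≡ 66^2 = 4356 ≡ 119 (mod 223)
66^4 = (66^2)^2 ≡ 119^2 = 14161 ≡ 112 (mod 223)
66^8 = (66^4)^2 ≡ 112^2 = 12544 ≡ 56 (mod 223)
66^13 = 66^8 · 66^4 · 66^1 ≡ 56 · 112 · 66 ≡ 64 (mod 223).
So s = 64; s⁻¹ ≡ 115 (mod 223).
m = c₂ · s⁻¹ mod 223 = 194 · 115 mod 223 = 10.

10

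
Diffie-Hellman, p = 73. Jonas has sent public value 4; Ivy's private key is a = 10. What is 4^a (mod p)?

4

Shared key K = 4^10 mod 73.
4^1 ≡ 4 (mod 73)
4^2 = (4^1)^2 ≡ 4^2 = 16 ≡ 16 (mod 73)
4^4 = (4^2)^2 ≡ 16^2 = 256 ≡ 37 (mod 73)
4^8 = (4^4)^2 ≡ 37^2 = 1369 ≡ 55 (mod 73)
4^10 = 4^8 · 4^2 ≡ 55 · 16 ≡ 4 (mod 73).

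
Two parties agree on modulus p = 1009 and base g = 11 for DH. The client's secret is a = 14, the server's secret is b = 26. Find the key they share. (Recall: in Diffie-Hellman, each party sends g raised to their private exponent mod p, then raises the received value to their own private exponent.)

The client sends A = g^a mod p = 11^14 mod 1009.
11^1 ≡ 11 (mod 1009)
11^2 = (11^1)^2 ≡ 11^2 = 121 ≡ 121 (mod 1009)
11^4 = (11^2)^2 ≡ 121^2 = 14641 ≡ 515 (mod 1009)
11^8 = (11^4)^2 ≡ 515^2 = 265225 ≡ 867 (mod 1009)
11^14 = 11^8 · 11^4 · 11^2 ≡ 867 · 515 · 121 ≡ 200 (mod 1009).
So A = 200. The server then computes K = A^b mod p = 200^26 mod 1009.
200^1 ≡ 200 (mod 1009)
200^2 = (200^1)^2 ≡ 200^2 = 40000 ≡ 649 (mod 1009)
200^4 = (200^2)^2 ≡ 649^2 = 421201 ≡ 448 (mod 1009)
200^8 = (200^4)^2 ≡ 448^2 = 200704 ≡ 922 (mod 1009)
200^16 = (200^8)^2 ≡ 922^2 = 850084 ≡ 506 (mod 1009)
200^26 = 200^16 · 200^8 · 200^2 ≡ 506 · 922 · 649 ≡ 566 (mod 1009).

566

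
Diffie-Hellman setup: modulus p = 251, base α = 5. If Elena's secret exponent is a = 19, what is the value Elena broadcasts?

Public value = 5^19 mod 251.
5^1 ≡ 5 (mod 251)
5^2 = (5^1)^2 ≡ 5^2 = 25 ≡ 25 (mod 251)
5^4 = (5^2)^2 ≡ 25^2 = 625 ≡ 123 (mod 251)
5^8 = (5^4)^2 ≡ 123^2 = 15129 ≡ 69 (mod 251)
5^16 = (5^8)^2 ≡ 69^2 = 4761 ≡ 243 (mod 251)
5^19 = 5^16 · 5^2 · 5^1 ≡ 243 · 25 · 5 ≡ 4 (mod 251).

4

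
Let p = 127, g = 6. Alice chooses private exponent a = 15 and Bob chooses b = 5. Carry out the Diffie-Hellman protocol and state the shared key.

Bob sends B = g^b mod p = 6^5 mod 127.
6^1 ≡ 6 (mod 127)
6^2 = (6^1)^2 ≡ 6^2 = 36 ≡ 36 (mod 127)
6^4 = (6^2)^2 ≡ 36^2 = 1296 ≡ 26 (mod 127)
6^5 = 6^4 · 6^1 ≡ 26 · 6 ≡ 29 (mod 127).
So B = 29. Alice then computes K = B^a mod p = 29^15 mod 127.
29^1 ≡ 29 (mod 127)
29^2 = (29^1)^2 ≡ 29^2 = 841 ≡ 79 (mod 127)
29^4 = (29^2)^2 ≡ 79^2 = 6241 ≡ 18 (mod 127)
29^8 = (29^4)^2 ≡ 18^2 = 324 ≡ 70 (mod 127)
29^15 = 29^8 · 29^4 · 29^2 · 29^1 ≡ 70 · 18 · 79 · 29 ≡ 77 (mod 127).

77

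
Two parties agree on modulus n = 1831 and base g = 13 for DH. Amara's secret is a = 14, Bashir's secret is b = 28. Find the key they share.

Amara sends A = g^a mod n = 13^14 mod 1831.
13^1 ≡ 13 (mod 1831)
13^2 = (13^1)^2 ≡ 13^2 = 169 ≡ 169 (mod 1831)
13^4 = (13^2)^2 ≡ 169^2 = 28561 ≡ 1096 (mod 1831)
13^8 = (13^4)^2 ≡ 1096^2 = 1201216 ≡ 80 (mod 1831)
13^14 = 13^8 · 13^4 · 13^2 ≡ 80 · 1096 · 169 ≡ 1468 (mod 1831).
So A = 1468. Bashir then computes K = A^b mod n = 1468^28 mod 1831.
1468^1 ≡ 1468 (mod 1831)
1468^2 = (1468^1)^2 ≡ 1468^2 = 2155024 ≡ 1768 (mod 1831)
1468^4 = (1468^2)^2 ≡ 1768^2 = 3125824 ≡ 307 (mod 1831)
1468^8 = (1468^4)^2 ≡ 307^2 = 94249 ≡ 868 (mod 1831)
1468^16 = (1468^8)^2 ≡ 868^2 = 753424 ≡ 883 (mod 1831)
1468^28 = 1468^16 · 1468^8 · 1468^4 ≡ 883 · 868 · 307 ≡ 160 (mod 1831).

160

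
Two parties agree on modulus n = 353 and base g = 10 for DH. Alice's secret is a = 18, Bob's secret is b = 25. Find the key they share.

Alice sends A = g^a mod n = 10^18 mod 353.
10^1 ≡ 10 (mod 353)
10^2 = (10^1)^2 ≡ 10^2 = 100 ≡ 100 (mod 353)
10^4 = (10^2)^2 ≡ 100^2 = 10000 ≡ 116 (mod 353)
10^8 = (10^4)^2 ≡ 116^2 = 13456 ≡ 42 (mod 353)
10^16 = (10^8)^2 ≡ 42^2 = 1764 ≡ 352 (mod 353)
10^18 = 10^16 · 10^2 ≡ 352 · 100 ≡ 253 (mod 353).
So A = 253. Bob then computes K = A^b mod n = 253^25 mod 353.
253^1 ≡ 253 (mod 353)
253^2 = (253^1)^2 ≡ 253^2 = 64009 ≡ 116 (mod 353)
253^4 = (253^2)^2 ≡ 116^2 = 13456 ≡ 42 (mod 353)
253^8 = (253^4)^2 ≡ 42^2 = 1764 ≡ 352 (mod 353)
253^16 = (253^8)^2 ≡ 352^2 = 123904 ≡ 1 (mod 353)
253^25 = 253^16 · 253^8 · 253^1 ≡ 1 · 352 · 253 ≡ 100 (mod 353).

100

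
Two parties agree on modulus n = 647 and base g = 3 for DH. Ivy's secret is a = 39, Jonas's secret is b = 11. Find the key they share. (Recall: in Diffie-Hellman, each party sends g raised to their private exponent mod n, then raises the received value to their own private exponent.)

12

Jonas sends B = g^b mod n = 3^11 mod 647.
3^1 ≡ 3 (mod 647)
3^2 = (3^1)^2 ≡ 3^2 = 9 ≡ 9 (mod 647)
3^4 = (3^2)^2 ≡ 9^2 = 81 ≡ 81 (mod 647)
3^8 = (3^4)^2 ≡ 81^2 = 6561 ≡ 91 (mod 647)
3^11 = 3^8 · 3^2 · 3^1 ≡ 91 · 9 · 3 ≡ 516 (mod 647).
So B = 516. Ivy then computes K = B^a mod n = 516^39 mod 647.
516^1 ≡ 516 (mod 647)
516^2 = (516^1)^2 ≡ 516^2 = 266256 ≡ 339 (mod 647)
516^4 = (516^2)^2 ≡ 339^2 = 114921 ≡ 402 (mod 647)
516^8 = (516^4)^2 ≡ 402^2 = 161604 ≡ 501 (mod 647)
516^16 = (516^8)^2 ≡ 501^2 = 251001 ≡ 612 (mod 647)
516^32 = (516^16)^2 ≡ 612^2 = 374544 ≡ 578 (mod 647)
516^39 = 516^32 · 516^4 · 516^2 · 516^1 ≡ 578 · 402 · 339 · 516 ≡ 12 (mod 647).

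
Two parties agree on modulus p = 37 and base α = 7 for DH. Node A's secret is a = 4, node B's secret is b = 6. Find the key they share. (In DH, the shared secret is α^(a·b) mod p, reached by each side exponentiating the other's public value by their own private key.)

Node A sends A = α^a mod p = 7^4 mod 37.
7^1 ≡ 7 (mod 37)
7^2 = (7^1)^2 ≡ 7^2 = 49 ≡ 12 (mod 37)
7^4 = (7^2)^2 ≡ 12^2 = 144 ≡ 33 (mod 37)
So A = 33. Node B then computes K = A^b mod p = 33^6 mod 37.
33^1 ≡ 33 (mod 37)
33^2 = (33^1)^2 ≡ 33^2 = 1089 ≡ 16 (mod 37)
33^4 = (33^2)^2 ≡ 16^2 = 256 ≡ 34 (mod 37)
33^6 = 33^4 · 33^2 ≡ 34 · 16 ≡ 26 (mod 37).

26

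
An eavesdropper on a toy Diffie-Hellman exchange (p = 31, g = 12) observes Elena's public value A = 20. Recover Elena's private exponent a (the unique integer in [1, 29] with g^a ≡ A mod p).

2

Try successive powers of 12 modulo 31:
12^1 ≡ 12
12^2 ≡ 20
Found: a = 2.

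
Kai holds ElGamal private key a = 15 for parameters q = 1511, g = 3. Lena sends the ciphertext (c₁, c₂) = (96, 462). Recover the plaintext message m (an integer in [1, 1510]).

322

Shared mask s = c₁^a mod q = 96^15 mod 1511.
96^1 ≡ 96 (mod 1511)
96^2 = (96^1)^2 ≡ 96^2 = 9216 ≡ 150 (mod 1511)
96^4 = (96^2)^2 ≡ 150^2 = 22500 ≡ 1346 (mod 1511)
96^8 = (96^4)^2 ≡ 1346^2 = 1811716 ≡ 27 (mod 1511)
96^15 = 96^8 · 96^4 · 96^2 · 96^1 ≡ 27 · 1346 · 150 · 96 ≡ 527 (mod 1511).
So s = 527; s⁻¹ ≡ 367 (mod 1511).
m = c₂ · s⁻¹ mod 1511 = 462 · 367 mod 1511 = 322.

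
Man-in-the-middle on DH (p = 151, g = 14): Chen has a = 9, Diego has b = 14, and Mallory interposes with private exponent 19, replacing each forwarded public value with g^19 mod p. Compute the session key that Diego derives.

144

Diego receives Mallory's public value M = 14^19 mod 151 instead of the honest one.
14^1 ≡ 14 (mod 151)
14^2 = (14^1)^2 ≡ 14^2 = 196 ≡ 45 (mod 151)
14^4 = (14^2)^2 ≡ 45^2 = 2025 ≡ 62 (mod 151)
14^8 = (14^4)^2 ≡ 62^2 = 3844 ≡ 69 (mod 151)
14^16 = (14^8)^2 ≡ 69^2 = 4761 ≡ 80 (mod 151)
14^19 = 14^16 · 14^2 · 14^1 ≡ 80 · 45 · 14 ≡ 117 (mod 151).
So M = 117. Diego computes K = M^14 mod 151.
117^1 ≡ 117 (mod 151)
117^2 = (117^1)^2 ≡ 117^2 = 13689 ≡ 99 (mod 151)
117^4 = (117^2)^2 ≡ 99^2 = 9801 ≡ 137 (mod 151)
117^8 = (117^4)^2 ≡ 137^2 = 18769 ≡ 45 (mod 151)
117^14 = 117^8 · 117^4 · 117^2 ≡ 45 · 137 · 99 ≡ 144 (mod 151).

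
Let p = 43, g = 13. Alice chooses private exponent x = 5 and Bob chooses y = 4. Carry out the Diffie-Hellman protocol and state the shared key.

Bob sends B = g^y mod p = 13^4 mod 43.
13^1 ≡ 13 (mod 43)
13^2 = (13^1)^2 ≡ 13^2 = 169 ≡ 40 (mod 43)
13^4 = (13^2)^2 ≡ 40^2 = 1600 ≡ 9 (mod 43)
So B = 9. Alice then computes K = B^x mod p = 9^5 mod 43.
9^1 ≡ 9 (mod 43)
9^2 = (9^1)^2 ≡ 9^2 = 81 ≡ 38 (mod 43)
9^4 = (9^2)^2 ≡ 38^2 = 1444 ≡ 25 (mod 43)
9^5 = 9^4 · 9^1 ≡ 25 · 9 ≡ 10 (mod 43).

10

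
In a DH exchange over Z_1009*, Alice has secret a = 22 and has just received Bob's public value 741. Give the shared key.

Shared key K = 741^22 mod 1009.
741^1 ≡ 741 (mod 1009)
741^2 = (741^1)^2 ≡ 741^2 = 549081 ≡ 185 (mod 1009)
741^4 = (741^2)^2 ≡ 185^2 = 34225 ≡ 928 (mod 1009)
741^8 = (741^4)^2 ≡ 928^2 = 861184 ≡ 507 (mod 1009)
741^16 = (741^8)^2 ≡ 507^2 = 257049 ≡ 763 (mod 1009)
741^22 = 741^16 · 741^4 · 741^2 ≡ 763 · 928 · 185 ≡ 433 (mod 1009).

433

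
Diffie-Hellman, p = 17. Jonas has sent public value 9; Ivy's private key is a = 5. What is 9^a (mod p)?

8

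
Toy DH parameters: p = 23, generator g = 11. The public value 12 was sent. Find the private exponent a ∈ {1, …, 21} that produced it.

Try successive powers of 11 modulo 23:
11^1 ≡ 11
11^2 ≡ 6
11^3 ≡ 20
11^4 ≡ 13
11^5 ≡ 5
11^6 ≡ 9
11^7 ≡ 7
11^8 ≡ 8
11^9 ≡ 19
11^10 ≡ 2
11^11 ≡ 22
11^12 ≡ 12
Found: a = 12.

12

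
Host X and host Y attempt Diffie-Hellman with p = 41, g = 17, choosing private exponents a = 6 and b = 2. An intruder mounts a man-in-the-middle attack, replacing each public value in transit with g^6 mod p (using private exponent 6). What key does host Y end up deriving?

23

Host Y receives an intruder's public value M = 17^6 mod 41 instead of the honest one.
17^1 ≡ 17 (mod 41)
17^2 = (17^1)^2 ≡ 17^2 = 289 ≡ 2 (mod 41)
17^4 = (17^2)^2 ≡ 2^2 = 4 ≡ 4 (mod 41)
17^6 = 17^4 · 17^2 ≡ 4 · 2 ≡ 8 (mod 41).
So M = 8. Host Y computes K = M^2 mod 41.
8^1 ≡ 8 (mod 41)
8^2 = (8^1)^2 ≡ 8^2 = 64 ≡ 23 (mod 41)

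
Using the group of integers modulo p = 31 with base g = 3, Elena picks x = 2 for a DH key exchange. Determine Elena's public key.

Public value = 3^2 (mod 31).
3^1 ≡ 3 (mod 31)
3^2 = (3^1)^2 ≡ 3^2 = 9 ≡ 9 (mod 31)

9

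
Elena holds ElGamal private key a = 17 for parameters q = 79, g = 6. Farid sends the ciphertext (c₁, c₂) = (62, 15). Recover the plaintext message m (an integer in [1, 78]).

Shared mask s = c₁^a mod q = 62^17 mod 79.
62^1 ≡ 62 (mod 79)
62^2 = (62^1)^2 ≡ 62^2 = 3844 ≡ 52 (mod 79)
62^4 = (62^2)^2 ≡ 52^2 = 2704 ≡ 18 (mod 79)
62^8 = (62^4)^2 ≡ 18^2 = 324 ≡ 8 (mod 79)
62^16 = (62^8)^2 ≡ 8^2 = 64 ≡ 64 (mod 79)
62^17 = 62^16 · 62^1 ≡ 64 · 62 ≡ 18 (mod 79).
So s = 18; s⁻¹ ≡ 22 (mod 79).
m = c₂ · s⁻¹ mod 79 = 15 · 22 mod 79 = 14.

14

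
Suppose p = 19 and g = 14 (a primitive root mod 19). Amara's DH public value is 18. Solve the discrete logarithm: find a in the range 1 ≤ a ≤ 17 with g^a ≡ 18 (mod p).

9

Try successive powers of 14 modulo 19:
14^1 ≡ 14
14^2 ≡ 6
14^3 ≡ 8
14^4 ≡ 17
14^5 ≡ 10
14^6 ≡ 7
14^7 ≡ 3
14^8 ≡ 4
14^9 ≡ 18
Found: a = 9.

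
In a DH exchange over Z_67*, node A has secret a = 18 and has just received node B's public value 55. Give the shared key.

9

Shared key K = 55^18 mod 67.
55^1 ≡ 55 (mod 67)
55^2 = (55^1)^2 ≡ 55^2 = 3025 ≡ 10 (mod 67)
55^4 = (55^2)^2 ≡ 10^2 = 100 ≡ 33 (mod 67)
55^8 = (55^4)^2 ≡ 33^2 = 1089 ≡ 17 (mod 67)
55^16 = (55^8)^2 ≡ 17^2 = 289 ≡ 21 (mod 67)
55^18 = 55^16 · 55^2 ≡ 21 · 10 ≡ 9 (mod 67).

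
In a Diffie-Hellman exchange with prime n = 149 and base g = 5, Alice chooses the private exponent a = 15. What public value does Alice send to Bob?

Public value = 5^15 (mod 149).
5^1 ≡ 5 (mod 149)
5^2 = (5^1)^2 ≡ 5^2 = 25 ≡ 25 (mod 149)
5^4 = (5^2)^2 ≡ 25^2 = 625 ≡ 29 (mod 149)
5^8 = (5^4)^2 ≡ 29^2 = 841 ≡ 96 (mod 149)
5^15 = 5^8 · 5^4 · 5^2 · 5^1 ≡ 96 · 29 · 25 · 5 ≡ 85 (mod 149).

85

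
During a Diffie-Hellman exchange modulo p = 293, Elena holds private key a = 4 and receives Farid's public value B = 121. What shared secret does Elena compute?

81

Shared key K = 121^4 mod 293.
121^1 ≡ 121 (mod 293)
121^2 = (121^1)^2 ≡ 121^2 = 14641 ≡ 284 (mod 293)
121^4 = (121^2)^2 ≡ 284^2 = 80656 ≡ 81 (mod 293)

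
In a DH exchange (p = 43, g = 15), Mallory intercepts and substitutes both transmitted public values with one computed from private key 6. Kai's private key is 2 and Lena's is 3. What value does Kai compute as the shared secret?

Kai receives Mallory's public value M = 15^6 mod 43 instead of the honest one.
15^1 ≡ 15 (mod 43)
15^2 = (15^1)^2 ≡ 15^2 = 225 ≡ 10 (mod 43)
15^4 = (15^2)^2 ≡ 10^2 = 100 ≡ 14 (mod 43)
15^6 = 15^4 · 15^2 ≡ 14 · 10 ≡ 11 (mod 43).
So M = 11. Kai computes K = M^2 mod 43.
11^1 ≡ 11 (mod 43)
11^2 = (11^1)^2 ≡ 11^2 = 121 ≡ 35 (mod 43)

35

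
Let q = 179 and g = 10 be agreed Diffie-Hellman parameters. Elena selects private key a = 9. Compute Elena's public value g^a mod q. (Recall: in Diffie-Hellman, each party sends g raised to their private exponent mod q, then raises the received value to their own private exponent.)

Public value = 10^9 mod 179.
10^1 ≡ 10 (mod 179)
10^2 = (10^1)^2 ≡ 10^2 = 100 ≡ 100 (mod 179)
10^4 = (10^2)^2 ≡ 100^2 = 10000 ≡ 155 (mod 179)
10^8 = (10^4)^2 ≡ 155^2 = 24025 ≡ 39 (mod 179)
10^9 = 10^8 · 10^1 ≡ 39 · 10 ≡ 32 (mod 179).

32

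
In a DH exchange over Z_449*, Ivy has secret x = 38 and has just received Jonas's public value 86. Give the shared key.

Shared key K = 86^38 mod 449.
86^1 ≡ 86 (mod 449)
86^2 = (86^1)^2 ≡ 86^2 = 7396 ≡ 212 (mod 449)
86^4 = (86^2)^2 ≡ 212^2 = 44944 ≡ 44 (mod 449)
86^8 = (86^4)^2 ≡ 44^2 = 1936 ≡ 140 (mod 449)
86^16 = (86^8)^2 ≡ 140^2 = 19600 ≡ 293 (mod 449)
86^32 = (86^16)^2 ≡ 293^2 = 85849 ≡ 90 (mod 449)
86^38 = 86^32 · 86^4 · 86^2 ≡ 90 · 44 · 212 ≡ 339 (mod 449).

339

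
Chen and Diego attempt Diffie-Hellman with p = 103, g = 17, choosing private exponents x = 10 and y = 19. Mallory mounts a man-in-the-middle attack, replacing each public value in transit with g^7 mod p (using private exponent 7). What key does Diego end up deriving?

Diego receives Mallory's public value M = 17^7 mod 103 instead of the honest one.
17^1 ≡ 17 (mod 103)
17^2 = (17^1)^2 ≡ 17^2 = 289 ≡ 83 (mod 103)
17^4 = (17^2)^2 ≡ 83^2 = 6889 ≡ 91 (mod 103)
17^7 = 17^4 · 17^2 · 17^1 ≡ 91 · 83 · 17 ≡ 63 (mod 103).
So M = 63. Diego computes K = M^19 mod 103.
63^1 ≡ 63 (mod 103)
63^2 = (63^1)^2 ≡ 63^2 = 3969 ≡ 55 (mod 103)
63^4 = (63^2)^2 ≡ 55^2 = 3025 ≡ 38 (mod 103)
63^8 = (63^4)^2 ≡ 38^2 = 1444 ≡ 2 (mod 103)
63^16 = (63^8)^2 ≡ 2^2 = 4 ≡ 4 (mod 103)
63^19 = 63^16 · 63^2 · 63^1 ≡ 4 · 55 · 63 ≡ 58 (mod 103).

58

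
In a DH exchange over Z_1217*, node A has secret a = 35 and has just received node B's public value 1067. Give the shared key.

474

Shared key K = 1067^35 mod 1217.
1067^1 ≡ 1067 (mod 1217)
1067^2 = (1067^1)^2 ≡ 1067^2 = 1138489 ≡ 594 (mod 1217)
1067^4 = (1067^2)^2 ≡ 594^2 = 352836 ≡ 1123 (mod 1217)
1067^8 = (1067^4)^2 ≡ 1123^2 = 1261129 ≡ 317 (mod 1217)
1067^16 = (1067^8)^2 ≡ 317^2 = 100489 ≡ 695 (mod 1217)
1067^32 = (1067^16)^2 ≡ 695^2 = 483025 ≡ 1093 (mod 1217)
1067^35 = 1067^32 · 1067^2 · 1067^1 ≡ 1093 · 594 · 1067 ≡ 474 (mod 1217).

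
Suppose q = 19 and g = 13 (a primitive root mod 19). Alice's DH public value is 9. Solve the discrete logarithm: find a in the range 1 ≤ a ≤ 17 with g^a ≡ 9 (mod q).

16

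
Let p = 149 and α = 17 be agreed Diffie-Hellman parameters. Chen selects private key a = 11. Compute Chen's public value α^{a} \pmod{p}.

Public value = 17^{11} \pmod{149}.
17^1 ≡ 17 (mod 149)
17^2 = (17^1)^2 ≡ 17^2 = 289 ≡ 140 (mod 149)
17^4 = (17^2)^2 ≡ 140^2 = 19600 ≡ 81 (mod 149)
17^8 = (17^4)^2 ≡ 81^2 = 6561 ≡ 5 (mod 149)
17^11 = 17^8 · 17^2 · 17^1 ≡ 5 · 140 · 17 ≡ 129 (mod 149).

129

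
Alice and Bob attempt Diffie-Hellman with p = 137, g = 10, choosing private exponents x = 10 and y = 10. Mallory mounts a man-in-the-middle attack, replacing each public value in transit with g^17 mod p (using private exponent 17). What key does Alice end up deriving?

100

Alice receives Mallory's public value M = 10^17 mod 137 instead of the honest one.
10^1 ≡ 10 (mod 137)
10^2 = (10^1)^2 ≡ 10^2 = 100 ≡ 100 (mod 137)
10^4 = (10^2)^2 ≡ 100^2 = 10000 ≡ 136 (mod 137)
10^8 = (10^4)^2 ≡ 136^2 = 18496 ≡ 1 (mod 137)
10^16 = (10^8)^2 ≡ 1^2 = 1 ≡ 1 (mod 137)
10^17 = 10^16 · 10^1 ≡ 1 · 10 ≡ 10 (mod 137).
So M = 10. Alice computes K = M^10 mod 137.
10^1 ≡ 10 (mod 137)
10^2 = (10^1)^2 ≡ 10^2 = 100 ≡ 100 (mod 137)
10^4 = (10^2)^2 ≡ 100^2 = 10000 ≡ 136 (mod 137)
10^8 = (10^4)^2 ≡ 136^2 = 18496 ≡ 1 (mod 137)
10^10 = 10^8 · 10^2 ≡ 1 · 100 ≡ 100 (mod 137).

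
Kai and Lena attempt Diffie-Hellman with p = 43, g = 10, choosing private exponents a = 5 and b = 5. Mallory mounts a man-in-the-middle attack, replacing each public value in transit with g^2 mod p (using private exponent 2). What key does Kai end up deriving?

23

Kai receives Mallory's public value M = 10^2 mod 43 instead of the honest one.
10^1 ≡ 10 (mod 43)
10^2 = (10^1)^2 ≡ 10^2 = 100 ≡ 14 (mod 43)
So M = 14. Kai computes K = M^5 mod 43.
14^1 ≡ 14 (mod 43)
14^2 = (14^1)^2 ≡ 14^2 = 196 ≡ 24 (mod 43)
14^4 = (14^2)^2 ≡ 24^2 = 576 ≡ 17 (mod 43)
14^5 = 14^4 · 14^1 ≡ 17 · 14 ≡ 23 (mod 43).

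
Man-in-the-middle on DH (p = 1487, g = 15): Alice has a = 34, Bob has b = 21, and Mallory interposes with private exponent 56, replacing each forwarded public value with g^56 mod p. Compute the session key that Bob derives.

Bob receives Mallory's public value M = 15^56 mod 1487 instead of the honest one.
15^1 ≡ 15 (mod 1487)
15^2 = (15^1)^2 ≡ 15^2 = 225 ≡ 225 (mod 1487)
15^4 = (15^2)^2 ≡ 225^2 = 50625 ≡ 67 (mod 1487)
15^8 = (15^4)^2 ≡ 67^2 = 4489 ≡ 28 (mod 1487)
15^16 = (15^8)^2 ≡ 28^2 = 784 ≡ 784 (mod 1487)
15^32 = (15^16)^2 ≡ 784^2 = 614656 ≡ 525 (mod 1487)
15^56 = 15^32 · 15^16 · 15^8 ≡ 525 · 784 · 28 ≡ 550 (mod 1487).
So M = 550. Bob computes K = M^21 mod 1487.
550^1 ≡ 550 (mod 1487)
550^2 = (550^1)^2 ≡ 550^2 = 302500 ≡ 639 (mod 1487)
550^4 = (550^2)^2 ≡ 639^2 = 408321 ≡ 883 (mod 1487)
550^8 = (550^4)^2 ≡ 883^2 = 779689 ≡ 501 (mod 1487)
550^16 = (550^8)^2 ≡ 501^2 = 251001 ≡ 1185 (mod 1487)
550^21 = 550^16 · 550^4 · 550^1 ≡ 1185 · 883 · 550 ≡ 971 (mod 1487).

971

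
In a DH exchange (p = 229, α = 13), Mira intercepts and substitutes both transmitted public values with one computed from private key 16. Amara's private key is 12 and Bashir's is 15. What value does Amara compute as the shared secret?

60

Amara receives Mira's public value M = 13^16 mod 229 instead of the honest one.
13^1 ≡ 13 (mod 229)
13^2 = (13^1)^2 ≡ 13^2 = 169 ≡ 169 (mod 229)
13^4 = (13^2)^2 ≡ 169^2 = 28561 ≡ 165 (mod 229)
13^8 = (13^4)^2 ≡ 165^2 = 27225 ≡ 203 (mod 229)
13^16 = (13^8)^2 ≡ 203^2 = 41209 ≡ 218 (mod 229)
So M = 218. Amara computes K = M^12 mod 229.
218^1 ≡ 218 (mod 229)
218^2 = (218^1)^2 ≡ 218^2 = 47524 ≡ 121 (mod 229)
218^4 = (218^2)^2 ≡ 121^2 = 14641 ≡ 214 (mod 229)
218^8 = (218^4)^2 ≡ 214^2 = 45796 ≡ 225 (mod 229)
218^12 = 218^8 · 218^4 ≡ 225 · 214 ≡ 60 (mod 229).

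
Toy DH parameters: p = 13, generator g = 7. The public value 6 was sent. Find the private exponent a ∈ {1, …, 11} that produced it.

Try successive powers of 7 modulo 13:
7^1 ≡ 7
7^2 ≡ 10
7^3 ≡ 5
7^4 ≡ 9
7^5 ≡ 11
7^6 ≡ 12
7^7 ≡ 6
Found: a = 7.

7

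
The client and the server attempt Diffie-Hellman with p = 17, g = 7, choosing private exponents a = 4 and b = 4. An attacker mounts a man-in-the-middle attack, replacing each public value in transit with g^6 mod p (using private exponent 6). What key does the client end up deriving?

The client receives an attacker's public value M = 7^6 mod 17 instead of the honest one.
7^1 ≡ 7 (mod 17)
7^2 = (7^1)^2 ≡ 7^2 = 49 ≡ 15 (mod 17)
7^4 = (7^2)^2 ≡ 15^2 = 225 ≡ 4 (mod 17)
7^6 = 7^4 · 7^2 ≡ 4 · 15 ≡ 9 (mod 17).
So M = 9. The client computes K = M^4 mod 17.
9^1 ≡ 9 (mod 17)
9^2 = (9^1)^2 ≡ 9^2 = 81 ≡ 13 (mod 17)
9^4 = (9^2)^2 ≡ 13^2 = 169 ≡ 16 (mod 17)

16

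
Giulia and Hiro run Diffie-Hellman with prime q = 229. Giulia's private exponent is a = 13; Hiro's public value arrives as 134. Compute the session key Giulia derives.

134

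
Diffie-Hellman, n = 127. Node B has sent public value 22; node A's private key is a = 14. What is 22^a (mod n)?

99

Shared key K = 22^14 mod 127.
22^1 ≡ 22 (mod 127)
22^2 = (22^1)^2 ≡ 22^2 = 484 ≡ 103 (mod 127)
22^4 = (22^2)^2 ≡ 103^2 = 10609 ≡ 68 (mod 127)
22^8 = (22^4)^2 ≡ 68^2 = 4624 ≡ 52 (mod 127)
22^14 = 22^8 · 22^4 · 22^2 ≡ 52 · 68 · 103 ≡ 99 (mod 127).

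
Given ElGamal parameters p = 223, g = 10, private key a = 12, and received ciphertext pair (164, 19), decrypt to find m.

156

Shared mask s = c₁^a mod p = 164^12 mod 223.
164^1 ≡ 164 (mod 223)
164^2 = (164^1)^2 ≡ 164^2 = 26896 ≡ 136 (mod 223)
164^4 = (164^2)^2 ≡ 136^2 = 18496 ≡ 210 (mod 223)
164^8 = (164^4)^2 ≡ 210^2 = 44100 ≡ 169 (mod 223)
164^12 = 164^8 · 164^4 ≡ 169 · 210 ≡ 33 (mod 223).
So s = 33; s⁻¹ ≡ 196 (mod 223).
m = c₂ · s⁻¹ mod 223 = 19 · 196 mod 223 = 156.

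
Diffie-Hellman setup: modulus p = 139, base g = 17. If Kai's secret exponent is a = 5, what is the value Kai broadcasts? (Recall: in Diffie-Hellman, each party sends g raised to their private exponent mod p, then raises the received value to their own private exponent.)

Public value = 17^{5} \pmod{139}.
17^1 ≡ 17 (mod 139)
17^2 = (17^1)^2 ≡ 17^2 = 289 ≡ 11 (mod 139)
17^4 = (17^2)^2 ≡ 11^2 = 121 ≡ 121 (mod 139)
17^5 = 17^4 · 17^1 ≡ 121 · 17 ≡ 111 (mod 139).

111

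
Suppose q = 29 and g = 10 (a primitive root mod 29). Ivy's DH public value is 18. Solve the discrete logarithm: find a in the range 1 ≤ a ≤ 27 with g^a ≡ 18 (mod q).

Try successive powers of 10 modulo 29:
10^1 ≡ 10
10^2 ≡ 13
10^3 ≡ 14
10^4 ≡ 24
10^5 ≡ 8
10^6 ≡ 22
10^7 ≡ 17
10^8 ≡ 25
10^9 ≡ 18
Found: a = 9.

9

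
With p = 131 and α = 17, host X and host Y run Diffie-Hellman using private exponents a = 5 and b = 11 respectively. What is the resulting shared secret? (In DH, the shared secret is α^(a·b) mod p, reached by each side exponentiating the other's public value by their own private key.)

92

Host Y sends B = α^b mod p = 17^11 mod 131.
17^1 ≡ 17 (mod 131)
17^2 = (17^1)^2 ≡ 17^2 = 289 ≡ 27 (mod 131)
17^4 = (17^2)^2 ≡ 27^2 = 729 ≡ 74 (mod 131)
17^8 = (17^4)^2 ≡ 74^2 = 5476 ≡ 105 (mod 131)
17^11 = 17^8 · 17^2 · 17^1 ≡ 105 · 27 · 17 ≡ 118 (mod 131).
So B = 118. Host X then computes K = B^a mod p = 118^5 mod 131.
118^1 ≡ 118 (mod 131)
118^2 = (118^1)^2 ≡ 118^2 = 13924 ≡ 38 (mod 131)
118^4 = (118^2)^2 ≡ 38^2 = 1444 ≡ 3 (mod 131)
118^5 = 118^4 · 118^1 ≡ 3 · 118 ≡ 92 (mod 131).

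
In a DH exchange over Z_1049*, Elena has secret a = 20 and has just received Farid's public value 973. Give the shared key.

559

Shared key K = 973^20 mod 1049.
973^1 ≡ 973 (mod 1049)
973^2 = (973^1)^2 ≡ 973^2 = 946729 ≡ 531 (mod 1049)
973^4 = (973^2)^2 ≡ 531^2 = 281961 ≡ 829 (mod 1049)
973^8 = (973^4)^2 ≡ 829^2 = 687241 ≡ 146 (mod 1049)
973^16 = (973^8)^2 ≡ 146^2 = 21316 ≡ 336 (mod 1049)
973^20 = 973^16 · 973^4 ≡ 336 · 829 ≡ 559 (mod 1049).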